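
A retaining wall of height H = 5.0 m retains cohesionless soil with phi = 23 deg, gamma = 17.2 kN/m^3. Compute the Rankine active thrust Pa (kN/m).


Compute active earth pressure coefficient:
Ka = tan^2(45 - phi/2) = tan^2(33.5) = 0.438092
Compute active force:
Pa = 0.5 * Ka * gamma * H^2
Pa = 0.5 * 0.438092 * 17.2 * 5.0^2
Pa = 94.19 kN/m


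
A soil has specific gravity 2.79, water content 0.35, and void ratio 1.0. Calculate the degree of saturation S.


Using S = Gs * w / e
S = 2.79 * 0.35 / 1.0
S = 0.9765


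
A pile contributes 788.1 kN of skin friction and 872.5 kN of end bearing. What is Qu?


Using Qu = Qf + Qb
Qu = 788.1 + 872.5
Qu = 1660.6 kN


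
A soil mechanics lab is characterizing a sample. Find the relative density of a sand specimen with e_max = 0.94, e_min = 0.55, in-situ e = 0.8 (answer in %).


Using Dr = (e_max - e) / (e_max - e_min) * 100
e_max - e = 0.94 - 0.8 = 0.14
e_max - e_min = 0.94 - 0.55 = 0.39
Dr = 0.14 / 0.39 * 100
Dr = 35.9 %


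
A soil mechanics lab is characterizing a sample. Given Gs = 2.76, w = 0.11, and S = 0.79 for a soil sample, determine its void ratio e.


Using the relation e = Gs * w / S
e = 2.76 * 0.11 / 0.79
e = 0.3843


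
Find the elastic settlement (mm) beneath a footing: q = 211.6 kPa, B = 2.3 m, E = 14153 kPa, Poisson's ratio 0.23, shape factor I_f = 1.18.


Result: 38.43 mm

Derivation:
Using Se = q * B * (1 - nu^2) * I_f / E
1 - nu^2 = 1 - 0.23^2 = 0.9471
Se = 211.6 * 2.3 * 0.9471 * 1.18 / 14153
Se = 0.038430 m
Convert to mm: Se = 0.038430 * 1000 = 38.43 mm


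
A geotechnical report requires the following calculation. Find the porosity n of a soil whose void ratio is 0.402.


Using the relation n = e / (1 + e)
n = 0.402 / (1 + 0.402)
n = 0.402 / 1.402
n = 0.2867


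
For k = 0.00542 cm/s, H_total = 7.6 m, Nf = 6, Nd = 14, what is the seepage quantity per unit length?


Convert k to m/s for unit consistency with H:
k = 0.00542 cm/s = 0.00542 / 100 m/s = 5.42e-05 m/s
Using q = k * H * Nf / Nd
Nf / Nd = 6 / 14 = 0.4286
q = 5.42e-05 * 7.6 * 0.4286
q = 0.0001765 m^3/s per m


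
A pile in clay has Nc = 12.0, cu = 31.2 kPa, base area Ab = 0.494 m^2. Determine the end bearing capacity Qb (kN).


Result: 184.95 kN

Derivation:
Using Qb = Nc * cu * Ab
Qb = 12.0 * 31.2 * 0.494
Qb = 184.95 kN


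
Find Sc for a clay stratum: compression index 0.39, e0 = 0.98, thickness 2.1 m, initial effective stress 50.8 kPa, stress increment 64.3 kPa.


Using Sc = Cc * H / (1 + e0) * log10((sigma0 + delta_sigma) / sigma0)
Stress ratio = (50.8 + 64.3) / 50.8 = 2.26575
log10(2.26575) = 0.355212
Cc * H / (1 + e0) = 0.39 * 2.1 / (1 + 0.98) = 0.413636
Sc = 0.413636 * 0.355212
Sc = 0.1469 m


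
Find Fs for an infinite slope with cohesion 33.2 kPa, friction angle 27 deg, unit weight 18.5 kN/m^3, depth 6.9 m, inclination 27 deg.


Using Fs = c / (gamma*H*sin(beta)*cos(beta)) + tan(phi)/tan(beta)
Cohesion contribution = 33.2 / (18.5*6.9*sin(27)*cos(27))
Cohesion contribution = 0.642968
Friction contribution = tan(27)/tan(27) = 1
Fs = 0.642968 + 1
Fs = 1.643


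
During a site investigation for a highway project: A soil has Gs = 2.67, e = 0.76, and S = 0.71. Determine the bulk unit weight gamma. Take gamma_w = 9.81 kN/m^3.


Result: 17.89 kN/m^3

Derivation:
Using gamma = gamma_w * (Gs + S*e) / (1 + e)
Numerator: Gs + S*e = 2.67 + 0.71*0.76 = 3.2096
Denominator: 1 + e = 1 + 0.76 = 1.76
gamma = 9.81 * 3.2096 / 1.76
gamma = 17.89 kN/m^3


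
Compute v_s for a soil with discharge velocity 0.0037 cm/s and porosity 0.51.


Using v_s = v_d / n
v_s = 0.0037 / 0.51
v_s = 0.00725 cm/s


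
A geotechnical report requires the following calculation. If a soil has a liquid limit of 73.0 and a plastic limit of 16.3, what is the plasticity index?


Result: 56.7

Derivation:
Using PI = LL - PL
PI = 73.0 - 16.3
PI = 56.7


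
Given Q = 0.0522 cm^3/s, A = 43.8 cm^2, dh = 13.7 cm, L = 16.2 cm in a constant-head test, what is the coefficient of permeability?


Result: 0.001409 cm/s

Derivation:
Compute hydraulic gradient:
i = dh / L = 13.7 / 16.2 = 0.845679
Then apply Darcy's law:
k = Q / (A * i)
k = 0.0522 / (43.8 * 0.845679)
k = 0.0522 / 37.0407
k = 0.001409 cm/s


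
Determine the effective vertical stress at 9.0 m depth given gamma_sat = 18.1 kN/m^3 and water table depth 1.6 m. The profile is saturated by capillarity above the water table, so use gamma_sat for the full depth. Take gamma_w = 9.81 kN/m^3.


Total stress = gamma_sat * depth
sigma = 18.1 * 9.0 = 162.9 kPa
Pore water pressure u = gamma_w * (depth - d_wt)
u = 9.81 * (9.0 - 1.6) = 72.594 kPa
Effective stress = sigma - u
sigma' = 162.9 - 72.594 = 90.31 kPa


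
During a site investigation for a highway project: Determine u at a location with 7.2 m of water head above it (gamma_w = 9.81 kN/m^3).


Result: 70.63 kPa

Derivation:
Using u = gamma_w * h_w
u = 9.81 * 7.2
u = 70.63 kPa


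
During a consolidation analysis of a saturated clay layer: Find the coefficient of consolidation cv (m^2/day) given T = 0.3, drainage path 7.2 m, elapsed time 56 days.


Using cv = T * H_dr^2 / t
H_dr^2 = 7.2^2 = 51.84
cv = 0.3 * 51.84 / 56
cv = 0.27771 m^2/day


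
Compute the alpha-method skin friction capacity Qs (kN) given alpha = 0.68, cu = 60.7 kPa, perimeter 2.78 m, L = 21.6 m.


Using Qs = alpha * cu * perimeter * L
Qs = 0.68 * 60.7 * 2.78 * 21.6
Qs = 2478.54 kN


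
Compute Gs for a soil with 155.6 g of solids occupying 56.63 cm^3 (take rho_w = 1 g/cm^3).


Using Gs = m_s / (V_s * rho_w)
Since rho_w = 1 g/cm^3:
Gs = 155.6 / 56.63
Gs = 2.748


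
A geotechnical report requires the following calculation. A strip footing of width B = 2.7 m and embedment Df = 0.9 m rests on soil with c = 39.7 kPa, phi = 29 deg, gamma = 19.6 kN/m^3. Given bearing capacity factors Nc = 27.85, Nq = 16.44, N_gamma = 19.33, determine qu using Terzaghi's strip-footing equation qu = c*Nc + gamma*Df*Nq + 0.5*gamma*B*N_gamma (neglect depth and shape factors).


Result: 1907.12 kPa

Derivation:
Compute qu = c*Nc + gamma*Df*Nq + 0.5*gamma*B*N_gamma
Term 1: 39.7 * 27.85 = 1105.645
Term 2: 19.6 * 0.9 * 16.44 = 290.0016
Term 3: 0.5 * 19.6 * 2.7 * 19.33 = 511.4718
qu = 1105.645 + 290.0016 + 511.4718
qu = 1907.12 kPa


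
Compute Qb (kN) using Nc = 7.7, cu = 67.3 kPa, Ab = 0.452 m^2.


Using Qb = Nc * cu * Ab
Qb = 7.7 * 67.3 * 0.452
Qb = 234.23 kN


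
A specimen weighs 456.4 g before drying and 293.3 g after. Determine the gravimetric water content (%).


Using w = (m_wet - m_dry) / m_dry * 100
m_wet - m_dry = 456.4 - 293.3 = 163.1 g
w = 163.1 / 293.3 * 100
w = 55.61 %


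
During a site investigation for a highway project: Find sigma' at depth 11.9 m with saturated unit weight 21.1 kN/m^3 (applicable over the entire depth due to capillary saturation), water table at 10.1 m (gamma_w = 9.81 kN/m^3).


Total stress = gamma_sat * depth
sigma = 21.1 * 11.9 = 251.09 kPa
Pore water pressure u = gamma_w * (depth - d_wt)
u = 9.81 * (11.9 - 10.1) = 17.658 kPa
Effective stress = sigma - u
sigma' = 251.09 - 17.658 = 233.43 kPa


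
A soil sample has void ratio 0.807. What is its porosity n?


Using the relation n = e / (1 + e)
n = 0.807 / (1 + 0.807)
n = 0.807 / 1.807
n = 0.4466


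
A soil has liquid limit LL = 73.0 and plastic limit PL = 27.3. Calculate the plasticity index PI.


Result: 45.7

Derivation:
Using PI = LL - PL
PI = 73.0 - 27.3
PI = 45.7


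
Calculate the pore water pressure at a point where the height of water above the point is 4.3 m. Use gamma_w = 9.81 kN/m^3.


Using u = gamma_w * h_w
u = 9.81 * 4.3
u = 42.18 kPa


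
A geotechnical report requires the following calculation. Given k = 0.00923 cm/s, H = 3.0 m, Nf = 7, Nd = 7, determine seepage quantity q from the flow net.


Convert k to m/s for unit consistency with H:
k = 0.00923 cm/s = 0.00923 / 100 m/s = 9.23e-05 m/s
Using q = k * H * Nf / Nd
Nf / Nd = 7 / 7 = 1.0
q = 9.23e-05 * 3.0 * 1.0
q = 0.0002769 m^3/s per m


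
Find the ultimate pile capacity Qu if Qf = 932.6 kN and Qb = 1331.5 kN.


Using Qu = Qf + Qb
Qu = 932.6 + 1331.5
Qu = 2264.1 kN


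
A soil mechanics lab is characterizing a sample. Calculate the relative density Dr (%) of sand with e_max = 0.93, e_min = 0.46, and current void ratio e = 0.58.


Using Dr = (e_max - e) / (e_max - e_min) * 100
e_max - e = 0.93 - 0.58 = 0.35
e_max - e_min = 0.93 - 0.46 = 0.47
Dr = 0.35 / 0.47 * 100
Dr = 74.47 %


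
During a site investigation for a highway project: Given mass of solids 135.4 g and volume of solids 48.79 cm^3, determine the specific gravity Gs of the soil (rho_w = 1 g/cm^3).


Using Gs = m_s / (V_s * rho_w)
Since rho_w = 1 g/cm^3:
Gs = 135.4 / 48.79
Gs = 2.775


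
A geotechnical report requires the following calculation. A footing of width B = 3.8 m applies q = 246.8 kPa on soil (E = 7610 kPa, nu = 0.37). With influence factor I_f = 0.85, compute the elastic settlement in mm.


Result: 90.412 mm

Derivation:
Using Se = q * B * (1 - nu^2) * I_f / E
1 - nu^2 = 1 - 0.37^2 = 0.8631
Se = 246.8 * 3.8 * 0.8631 * 0.85 / 7610
Se = 0.090412 m
Convert to mm: Se = 0.090412 * 1000 = 90.412 mm


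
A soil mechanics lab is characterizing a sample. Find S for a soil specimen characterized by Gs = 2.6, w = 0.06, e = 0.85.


Using S = Gs * w / e
S = 2.6 * 0.06 / 0.85
S = 0.1835


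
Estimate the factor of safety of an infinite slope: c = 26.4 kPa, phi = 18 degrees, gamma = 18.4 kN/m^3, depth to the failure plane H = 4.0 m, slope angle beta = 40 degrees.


Using Fs = c / (gamma*H*sin(beta)*cos(beta)) + tan(phi)/tan(beta)
Cohesion contribution = 26.4 / (18.4*4.0*sin(40)*cos(40))
Cohesion contribution = 0.728458
Friction contribution = tan(18)/tan(40) = 0.387224
Fs = 0.728458 + 0.387224
Fs = 1.116


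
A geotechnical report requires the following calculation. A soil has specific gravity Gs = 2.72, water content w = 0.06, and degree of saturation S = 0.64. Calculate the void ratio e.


Result: 0.255

Derivation:
Using the relation e = Gs * w / S
e = 2.72 * 0.06 / 0.64
e = 0.255


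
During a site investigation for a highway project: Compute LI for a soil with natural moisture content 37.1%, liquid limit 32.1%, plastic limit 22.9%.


First compute the plasticity index:
PI = LL - PL = 32.1 - 22.9 = 9.2
Then compute the liquidity index:
LI = (w - PL) / PI
LI = (37.1 - 22.9) / 9.2
LI = 1.543


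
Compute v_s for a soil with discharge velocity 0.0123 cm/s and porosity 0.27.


Result: 0.04556 cm/s

Derivation:
Using v_s = v_d / n
v_s = 0.0123 / 0.27
v_s = 0.04556 cm/s


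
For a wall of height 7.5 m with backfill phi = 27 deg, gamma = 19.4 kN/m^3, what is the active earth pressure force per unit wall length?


Result: 204.9 kN/m

Derivation:
Compute active earth pressure coefficient:
Ka = tan^2(45 - phi/2) = tan^2(31.5) = 0.375525
Compute active force:
Pa = 0.5 * Ka * gamma * H^2
Pa = 0.5 * 0.375525 * 19.4 * 7.5^2
Pa = 204.9 kN/m


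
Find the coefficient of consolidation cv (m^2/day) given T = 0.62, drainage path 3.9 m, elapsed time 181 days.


Result: 0.0521 m^2/day

Derivation:
Using cv = T * H_dr^2 / t
H_dr^2 = 3.9^2 = 15.21
cv = 0.62 * 15.21 / 181
cv = 0.0521 m^2/day


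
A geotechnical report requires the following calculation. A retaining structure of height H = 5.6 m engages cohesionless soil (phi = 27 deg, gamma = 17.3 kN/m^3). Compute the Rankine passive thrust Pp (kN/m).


Result: 722.36 kN/m

Derivation:
Compute passive earth pressure coefficient:
Kp = tan^2(45 + phi/2) = tan^2(58.5) = 2.66294
Compute passive force:
Pp = 0.5 * Kp * gamma * H^2
Pp = 0.5 * 2.66294 * 17.3 * 5.6^2
Pp = 722.36 kN/m


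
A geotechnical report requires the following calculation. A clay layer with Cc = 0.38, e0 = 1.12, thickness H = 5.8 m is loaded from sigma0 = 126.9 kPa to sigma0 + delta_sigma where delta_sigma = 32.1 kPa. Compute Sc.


Using Sc = Cc * H / (1 + e0) * log10((sigma0 + delta_sigma) / sigma0)
Stress ratio = (126.9 + 32.1) / 126.9 = 1.25296
log10(1.25296) = 0.0979355
Cc * H / (1 + e0) = 0.38 * 5.8 / (1 + 1.12) = 1.03962
Sc = 1.03962 * 0.0979355
Sc = 0.1018 m


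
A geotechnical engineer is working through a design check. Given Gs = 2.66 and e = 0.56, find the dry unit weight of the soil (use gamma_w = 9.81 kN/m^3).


Using gamma_d = Gs * gamma_w / (1 + e)
gamma_d = 2.66 * 9.81 / (1 + 0.56)
gamma_d = 2.66 * 9.81 / 1.56
gamma_d = 16.727 kN/m^3


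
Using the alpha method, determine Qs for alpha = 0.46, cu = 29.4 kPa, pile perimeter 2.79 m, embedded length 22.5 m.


Using Qs = alpha * cu * perimeter * L
Qs = 0.46 * 29.4 * 2.79 * 22.5
Qs = 848.97 kN


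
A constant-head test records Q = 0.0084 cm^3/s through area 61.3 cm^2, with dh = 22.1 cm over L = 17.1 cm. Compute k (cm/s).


Result: 0.000106 cm/s

Derivation:
Compute hydraulic gradient:
i = dh / L = 22.1 / 17.1 = 1.2924
Then apply Darcy's law:
k = Q / (A * i)
k = 0.0084 / (61.3 * 1.2924)
k = 0.0084 / 79.224
k = 0.000106 cm/s


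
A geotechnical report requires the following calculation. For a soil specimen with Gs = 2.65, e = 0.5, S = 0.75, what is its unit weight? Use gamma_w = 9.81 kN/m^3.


Result: 19.784 kN/m^3

Derivation:
Using gamma = gamma_w * (Gs + S*e) / (1 + e)
Numerator: Gs + S*e = 2.65 + 0.75*0.5 = 3.025
Denominator: 1 + e = 1 + 0.5 = 1.5
gamma = 9.81 * 3.025 / 1.5
gamma = 19.784 kN/m^3


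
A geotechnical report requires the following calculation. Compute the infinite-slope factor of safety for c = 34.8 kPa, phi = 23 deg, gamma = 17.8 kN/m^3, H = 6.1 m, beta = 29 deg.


Result: 1.522

Derivation:
Using Fs = c / (gamma*H*sin(beta)*cos(beta)) + tan(phi)/tan(beta)
Cohesion contribution = 34.8 / (17.8*6.1*sin(29)*cos(29))
Cohesion contribution = 0.755856
Friction contribution = tan(23)/tan(29) = 0.765773
Fs = 0.755856 + 0.765773
Fs = 1.522


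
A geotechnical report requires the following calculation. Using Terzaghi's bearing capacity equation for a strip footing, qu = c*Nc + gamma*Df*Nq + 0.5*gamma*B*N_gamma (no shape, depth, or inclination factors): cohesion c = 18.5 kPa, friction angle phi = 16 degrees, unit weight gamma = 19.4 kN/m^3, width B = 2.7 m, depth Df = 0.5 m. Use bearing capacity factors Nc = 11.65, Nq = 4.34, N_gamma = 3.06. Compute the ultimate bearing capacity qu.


Compute qu = c*Nc + gamma*Df*Nq + 0.5*gamma*B*N_gamma
Term 1: 18.5 * 11.65 = 215.525
Term 2: 19.4 * 0.5 * 4.34 = 42.098
Term 3: 0.5 * 19.4 * 2.7 * 3.06 = 80.1414
qu = 215.525 + 42.098 + 80.1414
qu = 337.76 kPa


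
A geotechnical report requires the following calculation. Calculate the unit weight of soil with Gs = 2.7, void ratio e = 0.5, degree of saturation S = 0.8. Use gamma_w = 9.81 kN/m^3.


Using gamma = gamma_w * (Gs + S*e) / (1 + e)
Numerator: Gs + S*e = 2.7 + 0.8*0.5 = 3.1
Denominator: 1 + e = 1 + 0.5 = 1.5
gamma = 9.81 * 3.1 / 1.5
gamma = 20.274 kN/m^3


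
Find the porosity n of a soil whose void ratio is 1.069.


Result: 0.5167

Derivation:
Using the relation n = e / (1 + e)
n = 1.069 / (1 + 1.069)
n = 1.069 / 2.069
n = 0.5167


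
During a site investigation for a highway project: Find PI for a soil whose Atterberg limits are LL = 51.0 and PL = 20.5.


Using PI = LL - PL
PI = 51.0 - 20.5
PI = 30.5


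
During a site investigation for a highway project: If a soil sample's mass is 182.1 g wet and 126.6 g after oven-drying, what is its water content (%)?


Using w = (m_wet - m_dry) / m_dry * 100
m_wet - m_dry = 182.1 - 126.6 = 55.5 g
w = 55.5 / 126.6 * 100
w = 43.84 %


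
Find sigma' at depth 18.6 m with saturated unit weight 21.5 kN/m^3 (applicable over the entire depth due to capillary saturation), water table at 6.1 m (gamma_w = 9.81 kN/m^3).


Total stress = gamma_sat * depth
sigma = 21.5 * 18.6 = 399.9 kPa
Pore water pressure u = gamma_w * (depth - d_wt)
u = 9.81 * (18.6 - 6.1) = 122.625 kPa
Effective stress = sigma - u
sigma' = 399.9 - 122.625 = 277.28 kPa


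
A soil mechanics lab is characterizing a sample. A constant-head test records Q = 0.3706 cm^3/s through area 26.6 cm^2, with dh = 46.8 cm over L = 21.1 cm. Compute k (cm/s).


Result: 0.006281 cm/s

Derivation:
Compute hydraulic gradient:
i = dh / L = 46.8 / 21.1 = 2.21801
Then apply Darcy's law:
k = Q / (A * i)
k = 0.3706 / (26.6 * 2.21801)
k = 0.3706 / 58.9991
k = 0.006281 cm/s


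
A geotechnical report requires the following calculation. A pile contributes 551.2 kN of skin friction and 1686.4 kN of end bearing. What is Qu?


Result: 2237.6 kN

Derivation:
Using Qu = Qf + Qb
Qu = 551.2 + 1686.4
Qu = 2237.6 kN


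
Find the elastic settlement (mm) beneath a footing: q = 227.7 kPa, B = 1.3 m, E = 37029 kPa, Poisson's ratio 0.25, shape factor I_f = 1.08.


Using Se = q * B * (1 - nu^2) * I_f / E
1 - nu^2 = 1 - 0.25^2 = 0.9375
Se = 227.7 * 1.3 * 0.9375 * 1.08 / 37029
Se = 0.008094 m
Convert to mm: Se = 0.008094 * 1000 = 8.094 mm


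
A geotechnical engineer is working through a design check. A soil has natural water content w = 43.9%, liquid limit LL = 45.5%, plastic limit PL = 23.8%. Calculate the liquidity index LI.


Result: 0.926

Derivation:
First compute the plasticity index:
PI = LL - PL = 45.5 - 23.8 = 21.7
Then compute the liquidity index:
LI = (w - PL) / PI
LI = (43.9 - 23.8) / 21.7
LI = 0.926


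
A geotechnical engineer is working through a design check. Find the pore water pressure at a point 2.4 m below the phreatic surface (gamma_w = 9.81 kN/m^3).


Result: 23.54 kPa

Derivation:
Using u = gamma_w * h_w
u = 9.81 * 2.4
u = 23.54 kPa


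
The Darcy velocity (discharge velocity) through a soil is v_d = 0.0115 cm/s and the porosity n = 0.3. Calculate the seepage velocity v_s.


Using v_s = v_d / n
v_s = 0.0115 / 0.3
v_s = 0.03833 cm/s


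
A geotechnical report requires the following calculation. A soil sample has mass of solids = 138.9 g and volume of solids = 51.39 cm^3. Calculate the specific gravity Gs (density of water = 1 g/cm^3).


Using Gs = m_s / (V_s * rho_w)
Since rho_w = 1 g/cm^3:
Gs = 138.9 / 51.39
Gs = 2.703


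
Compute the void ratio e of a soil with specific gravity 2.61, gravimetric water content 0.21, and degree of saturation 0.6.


Using the relation e = Gs * w / S
e = 2.61 * 0.21 / 0.6
e = 0.9135


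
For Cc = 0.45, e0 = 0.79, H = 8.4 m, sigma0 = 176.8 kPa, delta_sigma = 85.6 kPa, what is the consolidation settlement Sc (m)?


Using Sc = Cc * H / (1 + e0) * log10((sigma0 + delta_sigma) / sigma0)
Stress ratio = (176.8 + 85.6) / 176.8 = 1.48416
log10(1.48416) = 0.171482
Cc * H / (1 + e0) = 0.45 * 8.4 / (1 + 0.79) = 2.11173
Sc = 2.11173 * 0.171482
Sc = 0.3621 m


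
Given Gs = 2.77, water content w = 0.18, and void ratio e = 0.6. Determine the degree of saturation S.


Result: 0.831

Derivation:
Using S = Gs * w / e
S = 2.77 * 0.18 / 0.6
S = 0.831


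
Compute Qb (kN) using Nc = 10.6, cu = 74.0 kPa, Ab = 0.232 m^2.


Using Qb = Nc * cu * Ab
Qb = 10.6 * 74.0 * 0.232
Qb = 181.98 kN


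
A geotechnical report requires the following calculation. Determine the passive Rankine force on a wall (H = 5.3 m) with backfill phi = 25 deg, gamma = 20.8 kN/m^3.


Result: 719.8 kN/m

Derivation:
Compute passive earth pressure coefficient:
Kp = tan^2(45 + phi/2) = tan^2(57.5) = 2.463913
Compute passive force:
Pp = 0.5 * Kp * gamma * H^2
Pp = 0.5 * 2.463913 * 20.8 * 5.3^2
Pp = 719.8 kN/m


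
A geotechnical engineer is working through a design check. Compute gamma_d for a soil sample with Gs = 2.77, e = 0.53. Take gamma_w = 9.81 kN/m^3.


Using gamma_d = Gs * gamma_w / (1 + e)
gamma_d = 2.77 * 9.81 / (1 + 0.53)
gamma_d = 2.77 * 9.81 / 1.53
gamma_d = 17.761 kN/m^3


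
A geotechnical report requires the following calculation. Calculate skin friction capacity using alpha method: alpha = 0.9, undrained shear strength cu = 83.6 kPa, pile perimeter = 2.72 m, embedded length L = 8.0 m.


Result: 1637.22 kN

Derivation:
Using Qs = alpha * cu * perimeter * L
Qs = 0.9 * 83.6 * 2.72 * 8.0
Qs = 1637.22 kN


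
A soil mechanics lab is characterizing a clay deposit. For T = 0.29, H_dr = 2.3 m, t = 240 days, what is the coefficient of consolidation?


Result: 0.00639 m^2/day

Derivation:
Using cv = T * H_dr^2 / t
H_dr^2 = 2.3^2 = 5.29
cv = 0.29 * 5.29 / 240
cv = 0.00639 m^2/day


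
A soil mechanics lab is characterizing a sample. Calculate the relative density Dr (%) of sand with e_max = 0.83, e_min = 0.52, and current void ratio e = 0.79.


Result: 12.9 %

Derivation:
Using Dr = (e_max - e) / (e_max - e_min) * 100
e_max - e = 0.83 - 0.79 = 0.04
e_max - e_min = 0.83 - 0.52 = 0.31
Dr = 0.04 / 0.31 * 100
Dr = 12.9 %


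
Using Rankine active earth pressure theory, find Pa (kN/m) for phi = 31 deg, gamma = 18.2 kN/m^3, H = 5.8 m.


Compute active earth pressure coefficient:
Ka = tan^2(45 - phi/2) = tan^2(29.5) = 0.320099
Compute active force:
Pa = 0.5 * Ka * gamma * H^2
Pa = 0.5 * 0.320099 * 18.2 * 5.8^2
Pa = 97.99 kN/m


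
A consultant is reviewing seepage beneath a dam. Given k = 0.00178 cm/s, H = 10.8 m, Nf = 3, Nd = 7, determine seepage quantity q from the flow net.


Convert k to m/s for unit consistency with H:
k = 0.00178 cm/s = 0.00178 / 100 m/s = 1.78e-05 m/s
Using q = k * H * Nf / Nd
Nf / Nd = 3 / 7 = 0.4286
q = 1.78e-05 * 10.8 * 0.4286
q = 8.239e-05 m^3/s per m


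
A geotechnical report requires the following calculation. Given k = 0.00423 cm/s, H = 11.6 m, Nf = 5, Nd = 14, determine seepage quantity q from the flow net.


Convert k to m/s for unit consistency with H:
k = 0.00423 cm/s = 0.00423 / 100 m/s = 4.23e-05 m/s
Using q = k * H * Nf / Nd
Nf / Nd = 5 / 14 = 0.3571
q = 4.23e-05 * 11.6 * 0.3571
q = 0.0001752 m^3/s per m


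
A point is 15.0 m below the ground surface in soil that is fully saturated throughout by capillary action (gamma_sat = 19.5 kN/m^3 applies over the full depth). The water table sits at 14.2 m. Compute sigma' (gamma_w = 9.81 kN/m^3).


Result: 284.65 kPa

Derivation:
Total stress = gamma_sat * depth
sigma = 19.5 * 15.0 = 292.5 kPa
Pore water pressure u = gamma_w * (depth - d_wt)
u = 9.81 * (15.0 - 14.2) = 7.848 kPa
Effective stress = sigma - u
sigma' = 292.5 - 7.848 = 284.65 kPa


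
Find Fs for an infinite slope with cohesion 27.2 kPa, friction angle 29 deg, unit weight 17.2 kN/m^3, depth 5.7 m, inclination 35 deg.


Using Fs = c / (gamma*H*sin(beta)*cos(beta)) + tan(phi)/tan(beta)
Cohesion contribution = 27.2 / (17.2*5.7*sin(35)*cos(35))
Cohesion contribution = 0.590486
Friction contribution = tan(29)/tan(35) = 0.791635
Fs = 0.590486 + 0.791635
Fs = 1.382


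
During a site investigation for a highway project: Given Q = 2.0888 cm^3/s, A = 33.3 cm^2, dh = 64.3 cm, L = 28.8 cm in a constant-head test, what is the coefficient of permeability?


Compute hydraulic gradient:
i = dh / L = 64.3 / 28.8 = 2.23264
Then apply Darcy's law:
k = Q / (A * i)
k = 2.0888 / (33.3 * 2.23264)
k = 2.0888 / 74.3469
k = 0.028095 cm/s


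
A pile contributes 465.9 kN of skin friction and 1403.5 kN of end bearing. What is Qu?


Using Qu = Qf + Qb
Qu = 465.9 + 1403.5
Qu = 1869.4 kN


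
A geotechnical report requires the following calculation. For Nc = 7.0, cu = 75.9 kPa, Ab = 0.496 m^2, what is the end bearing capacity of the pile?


Using Qb = Nc * cu * Ab
Qb = 7.0 * 75.9 * 0.496
Qb = 263.52 kN


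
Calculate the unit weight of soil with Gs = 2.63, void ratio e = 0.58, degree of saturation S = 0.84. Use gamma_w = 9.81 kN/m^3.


Using gamma = gamma_w * (Gs + S*e) / (1 + e)
Numerator: Gs + S*e = 2.63 + 0.84*0.58 = 3.1172
Denominator: 1 + e = 1 + 0.58 = 1.58
gamma = 9.81 * 3.1172 / 1.58
gamma = 19.354 kN/m^3


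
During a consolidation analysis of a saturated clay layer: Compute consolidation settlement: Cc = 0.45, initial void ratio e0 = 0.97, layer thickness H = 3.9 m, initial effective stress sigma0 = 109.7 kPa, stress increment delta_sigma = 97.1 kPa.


Using Sc = Cc * H / (1 + e0) * log10((sigma0 + delta_sigma) / sigma0)
Stress ratio = (109.7 + 97.1) / 109.7 = 1.88514
log10(1.88514) = 0.275344
Cc * H / (1 + e0) = 0.45 * 3.9 / (1 + 0.97) = 0.890863
Sc = 0.890863 * 0.275344
Sc = 0.2453 m


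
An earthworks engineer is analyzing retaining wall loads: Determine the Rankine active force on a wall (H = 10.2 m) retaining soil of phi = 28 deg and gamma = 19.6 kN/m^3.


Compute active earth pressure coefficient:
Ka = tan^2(45 - phi/2) = tan^2(31.0) = 0.361033
Compute active force:
Pa = 0.5 * Ka * gamma * H^2
Pa = 0.5 * 0.361033 * 19.6 * 10.2^2
Pa = 368.11 kN/m


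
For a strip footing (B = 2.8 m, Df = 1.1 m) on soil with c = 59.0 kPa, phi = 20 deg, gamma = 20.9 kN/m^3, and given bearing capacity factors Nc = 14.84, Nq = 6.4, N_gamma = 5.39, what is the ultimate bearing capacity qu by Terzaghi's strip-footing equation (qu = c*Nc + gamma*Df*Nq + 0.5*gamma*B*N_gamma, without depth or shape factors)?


Result: 1180.41 kPa

Derivation:
Compute qu = c*Nc + gamma*Df*Nq + 0.5*gamma*B*N_gamma
Term 1: 59.0 * 14.84 = 875.56
Term 2: 20.9 * 1.1 * 6.4 = 147.136
Term 3: 0.5 * 20.9 * 2.8 * 5.39 = 157.7114
qu = 875.56 + 147.136 + 157.7114
qu = 1180.41 kPa


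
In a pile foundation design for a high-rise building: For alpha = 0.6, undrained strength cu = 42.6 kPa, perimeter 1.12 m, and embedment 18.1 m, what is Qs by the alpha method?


Using Qs = alpha * cu * perimeter * L
Qs = 0.6 * 42.6 * 1.12 * 18.1
Qs = 518.15 kN


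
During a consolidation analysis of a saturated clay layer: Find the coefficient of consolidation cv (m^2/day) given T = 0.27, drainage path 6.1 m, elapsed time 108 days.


Result: 0.09303 m^2/day

Derivation:
Using cv = T * H_dr^2 / t
H_dr^2 = 6.1^2 = 37.21
cv = 0.27 * 37.21 / 108
cv = 0.09303 m^2/day


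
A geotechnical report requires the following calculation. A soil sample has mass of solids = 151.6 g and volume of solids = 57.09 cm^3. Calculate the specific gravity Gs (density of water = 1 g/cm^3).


Using Gs = m_s / (V_s * rho_w)
Since rho_w = 1 g/cm^3:
Gs = 151.6 / 57.09
Gs = 2.655


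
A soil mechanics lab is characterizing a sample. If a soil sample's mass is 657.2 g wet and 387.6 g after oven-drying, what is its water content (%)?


Using w = (m_wet - m_dry) / m_dry * 100
m_wet - m_dry = 657.2 - 387.6 = 269.6 g
w = 269.6 / 387.6 * 100
w = 69.56 %


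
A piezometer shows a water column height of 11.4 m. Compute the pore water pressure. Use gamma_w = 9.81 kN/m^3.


Result: 111.83 kPa

Derivation:
Using u = gamma_w * h_w
u = 9.81 * 11.4
u = 111.83 kPa


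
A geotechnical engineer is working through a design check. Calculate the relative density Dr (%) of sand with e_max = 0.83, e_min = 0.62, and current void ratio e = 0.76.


Using Dr = (e_max - e) / (e_max - e_min) * 100
e_max - e = 0.83 - 0.76 = 0.07
e_max - e_min = 0.83 - 0.62 = 0.21
Dr = 0.07 / 0.21 * 100
Dr = 33.33 %


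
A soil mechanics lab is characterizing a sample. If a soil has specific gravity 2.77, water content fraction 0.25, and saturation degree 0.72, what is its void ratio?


Result: 0.9618

Derivation:
Using the relation e = Gs * w / S
e = 2.77 * 0.25 / 0.72
e = 0.9618


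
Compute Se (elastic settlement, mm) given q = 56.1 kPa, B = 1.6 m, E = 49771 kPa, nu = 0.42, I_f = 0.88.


Result: 1.307 mm

Derivation:
Using Se = q * B * (1 - nu^2) * I_f / E
1 - nu^2 = 1 - 0.42^2 = 0.8236
Se = 56.1 * 1.6 * 0.8236 * 0.88 / 49771
Se = 0.001307 m
Convert to mm: Se = 0.001307 * 1000 = 1.307 mm


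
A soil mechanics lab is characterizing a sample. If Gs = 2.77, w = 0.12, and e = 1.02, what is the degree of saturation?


Using S = Gs * w / e
S = 2.77 * 0.12 / 1.02
S = 0.3259


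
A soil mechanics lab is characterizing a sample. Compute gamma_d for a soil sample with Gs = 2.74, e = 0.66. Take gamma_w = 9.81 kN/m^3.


Result: 16.192 kN/m^3

Derivation:
Using gamma_d = Gs * gamma_w / (1 + e)
gamma_d = 2.74 * 9.81 / (1 + 0.66)
gamma_d = 2.74 * 9.81 / 1.66
gamma_d = 16.192 kN/m^3


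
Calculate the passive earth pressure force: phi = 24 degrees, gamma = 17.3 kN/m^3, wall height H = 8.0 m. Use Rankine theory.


Compute passive earth pressure coefficient:
Kp = tan^2(45 + phi/2) = tan^2(57.0) = 2.371184
Compute passive force:
Pp = 0.5 * Kp * gamma * H^2
Pp = 0.5 * 2.371184 * 17.3 * 8.0^2
Pp = 1312.69 kN/m


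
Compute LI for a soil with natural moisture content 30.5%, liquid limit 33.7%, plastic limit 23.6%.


Result: 0.683

Derivation:
First compute the plasticity index:
PI = LL - PL = 33.7 - 23.6 = 10.1
Then compute the liquidity index:
LI = (w - PL) / PI
LI = (30.5 - 23.6) / 10.1
LI = 0.683


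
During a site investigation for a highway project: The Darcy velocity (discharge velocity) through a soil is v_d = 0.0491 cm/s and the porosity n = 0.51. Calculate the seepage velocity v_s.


Result: 0.09627 cm/s

Derivation:
Using v_s = v_d / n
v_s = 0.0491 / 0.51
v_s = 0.09627 cm/s


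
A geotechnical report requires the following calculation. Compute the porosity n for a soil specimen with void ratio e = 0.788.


Using the relation n = e / (1 + e)
n = 0.788 / (1 + 0.788)
n = 0.788 / 1.788
n = 0.4407


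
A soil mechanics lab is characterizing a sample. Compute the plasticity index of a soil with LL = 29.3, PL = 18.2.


Using PI = LL - PL
PI = 29.3 - 18.2
PI = 11.1


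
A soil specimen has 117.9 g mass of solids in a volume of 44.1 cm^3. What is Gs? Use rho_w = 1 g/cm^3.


Using Gs = m_s / (V_s * rho_w)
Since rho_w = 1 g/cm^3:
Gs = 117.9 / 44.1
Gs = 2.673


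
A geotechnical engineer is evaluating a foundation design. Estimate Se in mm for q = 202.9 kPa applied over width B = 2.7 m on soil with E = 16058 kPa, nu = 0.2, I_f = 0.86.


Using Se = q * B * (1 - nu^2) * I_f / E
1 - nu^2 = 1 - 0.2^2 = 0.96
Se = 202.9 * 2.7 * 0.96 * 0.86 / 16058
Se = 0.028166 m
Convert to mm: Se = 0.028166 * 1000 = 28.166 mm


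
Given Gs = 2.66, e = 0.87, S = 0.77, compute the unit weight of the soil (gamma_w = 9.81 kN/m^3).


Result: 17.469 kN/m^3

Derivation:
Using gamma = gamma_w * (Gs + S*e) / (1 + e)
Numerator: Gs + S*e = 2.66 + 0.77*0.87 = 3.3299
Denominator: 1 + e = 1 + 0.87 = 1.87
gamma = 9.81 * 3.3299 / 1.87
gamma = 17.469 kN/m^3


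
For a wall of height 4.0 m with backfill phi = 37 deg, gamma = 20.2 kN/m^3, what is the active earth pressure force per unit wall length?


Result: 40.17 kN/m

Derivation:
Compute active earth pressure coefficient:
Ka = tan^2(45 - phi/2) = tan^2(26.5) = 0.248584
Compute active force:
Pa = 0.5 * Ka * gamma * H^2
Pa = 0.5 * 0.248584 * 20.2 * 4.0^2
Pa = 40.17 kN/m


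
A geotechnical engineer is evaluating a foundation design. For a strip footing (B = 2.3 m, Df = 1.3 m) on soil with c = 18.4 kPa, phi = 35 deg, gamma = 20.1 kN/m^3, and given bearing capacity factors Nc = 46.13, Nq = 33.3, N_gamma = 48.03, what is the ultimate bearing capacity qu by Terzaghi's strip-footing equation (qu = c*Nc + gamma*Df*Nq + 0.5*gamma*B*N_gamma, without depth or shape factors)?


Compute qu = c*Nc + gamma*Df*Nq + 0.5*gamma*B*N_gamma
Term 1: 18.4 * 46.13 = 848.792
Term 2: 20.1 * 1.3 * 33.3 = 870.129
Term 3: 0.5 * 20.1 * 2.3 * 48.03 = 1110.21345
qu = 848.792 + 870.129 + 1110.21345
qu = 2829.13 kPa


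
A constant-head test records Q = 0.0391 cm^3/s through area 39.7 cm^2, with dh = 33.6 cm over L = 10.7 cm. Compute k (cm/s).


Compute hydraulic gradient:
i = dh / L = 33.6 / 10.7 = 3.14019
Then apply Darcy's law:
k = Q / (A * i)
k = 0.0391 / (39.7 * 3.14019)
k = 0.0391 / 124.665
k = 0.000314 cm/s


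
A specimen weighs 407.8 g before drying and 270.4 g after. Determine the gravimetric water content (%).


Using w = (m_wet - m_dry) / m_dry * 100
m_wet - m_dry = 407.8 - 270.4 = 137.4 g
w = 137.4 / 270.4 * 100
w = 50.81 %


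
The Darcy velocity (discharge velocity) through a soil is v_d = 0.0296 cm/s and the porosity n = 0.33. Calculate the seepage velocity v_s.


Using v_s = v_d / n
v_s = 0.0296 / 0.33
v_s = 0.0897 cm/s


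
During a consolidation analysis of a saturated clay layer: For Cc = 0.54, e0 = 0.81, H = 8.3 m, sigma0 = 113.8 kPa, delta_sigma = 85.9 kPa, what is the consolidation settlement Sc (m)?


Result: 0.6048 m

Derivation:
Using Sc = Cc * H / (1 + e0) * log10((sigma0 + delta_sigma) / sigma0)
Stress ratio = (113.8 + 85.9) / 113.8 = 1.75483
log10(1.75483) = 0.244236
Cc * H / (1 + e0) = 0.54 * 8.3 / (1 + 0.81) = 2.47624
Sc = 2.47624 * 0.244236
Sc = 0.6048 m


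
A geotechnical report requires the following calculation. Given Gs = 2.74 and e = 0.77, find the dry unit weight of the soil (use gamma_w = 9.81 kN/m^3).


Result: 15.186 kN/m^3

Derivation:
Using gamma_d = Gs * gamma_w / (1 + e)
gamma_d = 2.74 * 9.81 / (1 + 0.77)
gamma_d = 2.74 * 9.81 / 1.77
gamma_d = 15.186 kN/m^3


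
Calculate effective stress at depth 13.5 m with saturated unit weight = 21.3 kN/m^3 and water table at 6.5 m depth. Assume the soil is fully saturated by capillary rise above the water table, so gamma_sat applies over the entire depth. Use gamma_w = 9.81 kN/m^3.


Total stress = gamma_sat * depth
sigma = 21.3 * 13.5 = 287.55 kPa
Pore water pressure u = gamma_w * (depth - d_wt)
u = 9.81 * (13.5 - 6.5) = 68.67 kPa
Effective stress = sigma - u
sigma' = 287.55 - 68.67 = 218.88 kPa


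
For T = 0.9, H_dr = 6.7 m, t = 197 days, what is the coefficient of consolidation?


Result: 0.20508 m^2/day

Derivation:
Using cv = T * H_dr^2 / t
H_dr^2 = 6.7^2 = 44.89
cv = 0.9 * 44.89 / 197
cv = 0.20508 m^2/day


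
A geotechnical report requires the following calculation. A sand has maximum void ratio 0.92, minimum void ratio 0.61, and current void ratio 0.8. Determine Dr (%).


Using Dr = (e_max - e) / (e_max - e_min) * 100
e_max - e = 0.92 - 0.8 = 0.12
e_max - e_min = 0.92 - 0.61 = 0.31
Dr = 0.12 / 0.31 * 100
Dr = 38.71 %


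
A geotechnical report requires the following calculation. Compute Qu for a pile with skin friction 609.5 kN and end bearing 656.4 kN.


Result: 1265.9 kN

Derivation:
Using Qu = Qf + Qb
Qu = 609.5 + 656.4
Qu = 1265.9 kN


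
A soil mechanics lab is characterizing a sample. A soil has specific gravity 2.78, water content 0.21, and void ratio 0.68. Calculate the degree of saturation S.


Result: 0.8585

Derivation:
Using S = Gs * w / e
S = 2.78 * 0.21 / 0.68
S = 0.8585


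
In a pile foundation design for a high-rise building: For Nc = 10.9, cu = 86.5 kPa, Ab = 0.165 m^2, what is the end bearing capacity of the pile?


Result: 155.57 kN

Derivation:
Using Qb = Nc * cu * Ab
Qb = 10.9 * 86.5 * 0.165
Qb = 155.57 kN


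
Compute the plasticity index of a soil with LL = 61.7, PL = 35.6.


Using PI = LL - PL
PI = 61.7 - 35.6
PI = 26.1


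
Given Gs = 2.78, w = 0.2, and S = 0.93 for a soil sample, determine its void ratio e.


Result: 0.5978

Derivation:
Using the relation e = Gs * w / S
e = 2.78 * 0.2 / 0.93
e = 0.5978


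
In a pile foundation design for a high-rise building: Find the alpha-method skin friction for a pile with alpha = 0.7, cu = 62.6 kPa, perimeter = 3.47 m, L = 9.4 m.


Using Qs = alpha * cu * perimeter * L
Qs = 0.7 * 62.6 * 3.47 * 9.4
Qs = 1429.32 kN


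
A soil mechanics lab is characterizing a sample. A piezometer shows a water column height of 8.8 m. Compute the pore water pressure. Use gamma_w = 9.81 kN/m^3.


Using u = gamma_w * h_w
u = 9.81 * 8.8
u = 86.33 kPa


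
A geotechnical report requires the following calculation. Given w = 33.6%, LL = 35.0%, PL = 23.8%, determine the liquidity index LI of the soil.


First compute the plasticity index:
PI = LL - PL = 35.0 - 23.8 = 11.2
Then compute the liquidity index:
LI = (w - PL) / PI
LI = (33.6 - 23.8) / 11.2
LI = 0.875


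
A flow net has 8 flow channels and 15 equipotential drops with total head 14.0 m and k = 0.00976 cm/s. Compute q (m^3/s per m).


Convert k to m/s for unit consistency with H:
k = 0.00976 cm/s = 0.00976 / 100 m/s = 9.76e-05 m/s
Using q = k * H * Nf / Nd
Nf / Nd = 8 / 15 = 0.5333
q = 9.76e-05 * 14.0 * 0.5333
q = 0.0007287 m^3/s per m


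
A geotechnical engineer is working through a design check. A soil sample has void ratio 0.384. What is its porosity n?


Using the relation n = e / (1 + e)
n = 0.384 / (1 + 0.384)
n = 0.384 / 1.384
n = 0.2775


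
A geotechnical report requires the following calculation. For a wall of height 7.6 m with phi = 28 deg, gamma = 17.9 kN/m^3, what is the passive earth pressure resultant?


Compute passive earth pressure coefficient:
Kp = tan^2(45 + phi/2) = tan^2(59.0) = 2.769826
Compute passive force:
Pp = 0.5 * Kp * gamma * H^2
Pp = 0.5 * 2.769826 * 17.9 * 7.6^2
Pp = 1431.87 kN/m


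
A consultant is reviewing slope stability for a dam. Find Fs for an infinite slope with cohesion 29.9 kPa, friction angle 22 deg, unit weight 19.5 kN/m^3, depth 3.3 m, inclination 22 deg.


Using Fs = c / (gamma*H*sin(beta)*cos(beta)) + tan(phi)/tan(beta)
Cohesion contribution = 29.9 / (19.5*3.3*sin(22)*cos(22))
Cohesion contribution = 1.33777
Friction contribution = tan(22)/tan(22) = 1
Fs = 1.33777 + 1
Fs = 2.338


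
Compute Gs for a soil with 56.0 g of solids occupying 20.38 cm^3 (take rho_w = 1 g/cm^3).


Result: 2.748

Derivation:
Using Gs = m_s / (V_s * rho_w)
Since rho_w = 1 g/cm^3:
Gs = 56.0 / 20.38
Gs = 2.748


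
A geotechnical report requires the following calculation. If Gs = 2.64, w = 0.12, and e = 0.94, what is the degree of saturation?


Result: 0.337

Derivation:
Using S = Gs * w / e
S = 2.64 * 0.12 / 0.94
S = 0.337


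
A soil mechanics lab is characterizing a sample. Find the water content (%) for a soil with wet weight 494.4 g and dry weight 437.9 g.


Using w = (m_wet - m_dry) / m_dry * 100
m_wet - m_dry = 494.4 - 437.9 = 56.5 g
w = 56.5 / 437.9 * 100
w = 12.9 %


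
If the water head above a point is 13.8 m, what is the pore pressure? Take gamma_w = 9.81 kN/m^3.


Using u = gamma_w * h_w
u = 9.81 * 13.8
u = 135.38 kPa


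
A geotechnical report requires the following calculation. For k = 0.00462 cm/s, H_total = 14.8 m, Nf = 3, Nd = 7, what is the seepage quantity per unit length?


Result: 0.000293 m^3/s per m

Derivation:
Convert k to m/s for unit consistency with H:
k = 0.00462 cm/s = 0.00462 / 100 m/s = 4.62e-05 m/s
Using q = k * H * Nf / Nd
Nf / Nd = 3 / 7 = 0.4286
q = 4.62e-05 * 14.8 * 0.4286
q = 0.000293 m^3/s per m


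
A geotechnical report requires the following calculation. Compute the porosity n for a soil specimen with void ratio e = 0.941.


Using the relation n = e / (1 + e)
n = 0.941 / (1 + 0.941)
n = 0.941 / 1.941
n = 0.4848


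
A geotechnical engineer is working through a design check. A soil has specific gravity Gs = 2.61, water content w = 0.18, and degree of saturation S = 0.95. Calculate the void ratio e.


Result: 0.4945

Derivation:
Using the relation e = Gs * w / S
e = 2.61 * 0.18 / 0.95
e = 0.4945


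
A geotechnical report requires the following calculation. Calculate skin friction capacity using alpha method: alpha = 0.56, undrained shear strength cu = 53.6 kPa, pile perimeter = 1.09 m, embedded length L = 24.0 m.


Using Qs = alpha * cu * perimeter * L
Qs = 0.56 * 53.6 * 1.09 * 24.0
Qs = 785.22 kN


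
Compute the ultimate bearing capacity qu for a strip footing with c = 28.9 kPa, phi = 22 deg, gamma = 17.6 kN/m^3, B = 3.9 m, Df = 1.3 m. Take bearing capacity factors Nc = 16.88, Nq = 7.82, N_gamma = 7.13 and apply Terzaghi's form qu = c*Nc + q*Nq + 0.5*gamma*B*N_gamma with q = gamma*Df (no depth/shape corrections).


Compute qu = c*Nc + gamma*Df*Nq + 0.5*gamma*B*N_gamma
Term 1: 28.9 * 16.88 = 487.832
Term 2: 17.6 * 1.3 * 7.82 = 178.9216
Term 3: 0.5 * 17.6 * 3.9 * 7.13 = 244.7016
qu = 487.832 + 178.9216 + 244.7016
qu = 911.46 kPa


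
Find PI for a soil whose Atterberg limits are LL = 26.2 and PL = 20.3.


Result: 5.9

Derivation:
Using PI = LL - PL
PI = 26.2 - 20.3
PI = 5.9


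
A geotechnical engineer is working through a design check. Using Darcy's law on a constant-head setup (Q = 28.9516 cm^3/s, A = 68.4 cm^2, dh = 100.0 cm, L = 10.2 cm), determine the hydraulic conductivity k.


Compute hydraulic gradient:
i = dh / L = 100.0 / 10.2 = 9.80392
Then apply Darcy's law:
k = Q / (A * i)
k = 28.9516 / (68.4 * 9.80392)
k = 28.9516 / 670.588
k = 0.043173 cm/s
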